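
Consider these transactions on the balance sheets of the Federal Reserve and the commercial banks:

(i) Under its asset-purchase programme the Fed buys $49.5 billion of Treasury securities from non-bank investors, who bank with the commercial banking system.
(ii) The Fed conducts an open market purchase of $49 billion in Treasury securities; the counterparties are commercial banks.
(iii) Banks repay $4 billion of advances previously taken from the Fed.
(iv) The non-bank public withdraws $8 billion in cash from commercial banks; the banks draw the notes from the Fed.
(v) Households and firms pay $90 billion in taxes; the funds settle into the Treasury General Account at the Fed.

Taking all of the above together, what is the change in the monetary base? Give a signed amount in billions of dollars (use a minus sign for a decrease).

Fed balance sheet:
  Assets:      Securities +$98.5B, Loans to banks −$4B
  Liabilities: Bank reserves −$3.5B, Currency in circulation +$8B, Government deposits +$90B
Commercial banking system:
  Assets:      Reserves at CB −$3.5B, Securities −$49B
  Liabilities: Checkable deposits −$48.5B, Borrowings from CB −$4B
Monetary base = currency + reserves: +$8B + (−$3.5B) = +$4.5 billion.

+$4.5 billion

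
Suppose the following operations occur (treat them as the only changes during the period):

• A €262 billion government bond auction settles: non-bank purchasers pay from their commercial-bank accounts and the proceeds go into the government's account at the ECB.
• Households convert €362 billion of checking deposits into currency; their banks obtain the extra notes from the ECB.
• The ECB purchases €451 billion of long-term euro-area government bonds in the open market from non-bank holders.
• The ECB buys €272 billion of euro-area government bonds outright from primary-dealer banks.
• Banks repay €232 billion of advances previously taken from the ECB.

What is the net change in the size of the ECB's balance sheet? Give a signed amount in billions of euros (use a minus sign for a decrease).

Government account inflow €262 billion: only the composition of liabilities changes → 0.
Currency withdrawal €362 billion: only the composition of liabilities changes → 0.
Asset purchase (from non-banks) €451 billion: an ECB asset is acquired → +€451B.
OMO purchase (from banks) €272 billion: an ECB asset is acquired → +€272B.
Discount-window repayment €232 billion: an ECB asset is shed → −€232B.
Net: 0 + 0 + 451 + 272 − 232 = +€491 billion.

+€491 billion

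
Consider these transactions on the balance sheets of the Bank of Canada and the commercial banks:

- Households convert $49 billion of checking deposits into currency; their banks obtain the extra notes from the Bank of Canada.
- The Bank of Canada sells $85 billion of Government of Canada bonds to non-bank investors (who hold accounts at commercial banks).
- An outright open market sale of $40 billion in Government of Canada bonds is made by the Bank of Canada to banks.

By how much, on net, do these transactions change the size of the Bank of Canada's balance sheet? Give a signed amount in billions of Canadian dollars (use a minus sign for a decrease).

-$125 billion

Currency withdrawal $49 billion: only the composition of liabilities changes → 0.
Asset sale (to non-banks) $85 billion: a Bank of Canada asset is shed → −$85B.
OMO sale (to banks) $40 billion: a Bank of Canada asset is shed → −$40B.
Net: 0 − 85 − 40 = -$125 billion.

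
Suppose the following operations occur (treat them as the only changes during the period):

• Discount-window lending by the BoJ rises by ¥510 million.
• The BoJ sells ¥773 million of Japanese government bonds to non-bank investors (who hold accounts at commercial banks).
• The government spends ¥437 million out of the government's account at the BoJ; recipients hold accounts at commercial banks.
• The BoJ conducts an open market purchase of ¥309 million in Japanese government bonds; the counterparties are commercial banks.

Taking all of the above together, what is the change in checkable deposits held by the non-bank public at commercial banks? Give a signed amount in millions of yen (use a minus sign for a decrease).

-¥336 million

BoJ balance sheet:
  Assets:      Securities −¥464M, Loans to banks +¥510M
  Liabilities: Bank reserves +¥483M, Government deposits −¥437M
Commercial banking system:
  Assets:      Reserves at CB +¥483M, Securities −¥309M
  Liabilities: Checkable deposits −¥336M, Borrowings from CB +¥510M
So the change in checkable deposits held by the non-bank public at commercial banks is -¥336 million.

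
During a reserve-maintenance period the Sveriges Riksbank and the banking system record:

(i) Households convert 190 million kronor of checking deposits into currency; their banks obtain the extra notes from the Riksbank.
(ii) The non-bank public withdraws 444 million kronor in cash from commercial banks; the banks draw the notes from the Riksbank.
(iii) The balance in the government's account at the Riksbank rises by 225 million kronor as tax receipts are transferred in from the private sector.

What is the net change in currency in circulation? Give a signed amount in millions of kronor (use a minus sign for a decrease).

+634 million

Currency withdrawal 190 million kronor: notes leave the central bank → +190M.
Currency withdrawal 444 million kronor: notes leave the central bank → +444M.
Government account inflow 225 million kronor: no currency enters or leaves circulation → 0.
Net: 190 + 444 + 0 = +634 million.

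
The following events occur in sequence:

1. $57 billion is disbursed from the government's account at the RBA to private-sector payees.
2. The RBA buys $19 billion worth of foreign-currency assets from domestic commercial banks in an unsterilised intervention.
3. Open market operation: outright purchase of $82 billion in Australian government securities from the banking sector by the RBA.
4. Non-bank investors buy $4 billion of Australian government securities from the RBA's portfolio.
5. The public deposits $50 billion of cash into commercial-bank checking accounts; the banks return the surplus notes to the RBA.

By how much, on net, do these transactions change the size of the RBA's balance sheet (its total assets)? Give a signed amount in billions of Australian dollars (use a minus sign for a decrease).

RBA balance sheet:
  Assets:      Securities +$78B, Foreign assets +$19B
  Liabilities: Bank reserves +$204B, Currency in circulation −$50B, Government deposits −$57B
Change in total RBA assets = +$97 billion.

+$97 billion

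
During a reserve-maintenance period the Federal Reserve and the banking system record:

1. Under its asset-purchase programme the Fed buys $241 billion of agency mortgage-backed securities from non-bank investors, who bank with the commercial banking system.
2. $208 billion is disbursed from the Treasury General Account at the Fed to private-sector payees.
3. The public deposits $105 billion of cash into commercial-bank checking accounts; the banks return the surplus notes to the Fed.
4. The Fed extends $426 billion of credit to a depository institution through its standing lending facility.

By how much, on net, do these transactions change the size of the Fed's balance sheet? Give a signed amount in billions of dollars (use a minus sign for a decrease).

Asset purchase (from non-banks) $241 billion: a Fed asset is acquired → +$241B.
Government spending $208 billion: only the composition of liabilities changes → 0.
Currency deposit $105 billion: only the composition of liabilities changes → 0.
Discount-window loan $426 billion: a Fed asset is acquired → +$426B.
Net: 241 + 0 + 0 + 426 = +$667 billion.

+$667 billion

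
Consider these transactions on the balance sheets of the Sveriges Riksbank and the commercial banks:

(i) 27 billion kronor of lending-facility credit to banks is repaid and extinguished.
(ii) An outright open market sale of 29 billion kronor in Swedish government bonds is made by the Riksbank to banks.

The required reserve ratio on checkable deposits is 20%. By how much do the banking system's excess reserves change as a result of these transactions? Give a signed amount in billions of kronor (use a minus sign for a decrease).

Discount-window repayment 27 billion kronor: reserves −27B, deposits 0.
OMO sale (to banks) 29 billion kronor: reserves −29B, deposits 0.
Totals: Δreserves = −56B, Δdeposits = 0.
Δrequired reserves = 20% × 0 = 0.
Δexcess reserves = Δreserves − Δrequired = −56B − (0) = -56 billion.

-56 billion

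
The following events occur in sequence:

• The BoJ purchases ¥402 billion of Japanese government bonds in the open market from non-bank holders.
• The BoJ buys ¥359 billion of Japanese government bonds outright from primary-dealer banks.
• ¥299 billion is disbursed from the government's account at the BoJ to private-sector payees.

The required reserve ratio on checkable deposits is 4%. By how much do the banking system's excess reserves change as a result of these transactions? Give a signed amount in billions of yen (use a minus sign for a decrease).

Asset purchase (from non-banks) ¥402 billion: reserves +¥402B, deposits +¥402B.
OMO purchase (from banks) ¥359 billion: reserves +¥359B, deposits 0.
Government spending ¥299 billion: reserves +¥299B, deposits +¥299B.
Totals: Δreserves = +¥1060B, Δdeposits = +¥701B.
Δrequired reserves = 4% × +¥701B = +¥28.04B.
Δexcess reserves = Δreserves − Δrequired = +¥1060B − (+¥28.04B) = +¥1031.96 billion.

+¥1031.96 billion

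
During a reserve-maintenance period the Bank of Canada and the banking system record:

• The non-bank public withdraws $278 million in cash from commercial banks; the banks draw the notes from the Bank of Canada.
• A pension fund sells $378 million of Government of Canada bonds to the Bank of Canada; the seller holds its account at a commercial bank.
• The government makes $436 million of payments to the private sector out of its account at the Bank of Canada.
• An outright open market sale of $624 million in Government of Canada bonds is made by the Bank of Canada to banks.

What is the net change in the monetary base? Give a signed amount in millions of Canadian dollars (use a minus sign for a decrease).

Currency withdrawal $278 million: just a shift between currency and reserves — both are base money → 0.
Asset purchase (from non-banks) $378 million: Bank of Canada balance sheet expands → +$378M.
Government spending $436 million: a non-base liability converts back to reserves → +$436M.
OMO sale (to banks) $624 million: Bank of Canada balance sheet contracts → −$624M.
Net: 0 + 378 + 436 − 624 = +$190 million.

+$190 million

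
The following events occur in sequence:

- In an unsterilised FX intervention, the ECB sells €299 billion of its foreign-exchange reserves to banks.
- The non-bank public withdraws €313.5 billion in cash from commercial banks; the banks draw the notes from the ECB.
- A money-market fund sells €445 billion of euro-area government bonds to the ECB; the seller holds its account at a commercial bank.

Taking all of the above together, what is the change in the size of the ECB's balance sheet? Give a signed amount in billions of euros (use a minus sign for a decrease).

FX sale €299 billion: an ECB asset is shed → −€299B.
Currency withdrawal €313.5 billion: only the composition of liabilities changes → 0.
Asset purchase (from non-banks) €445 billion: an ECB asset is acquired → +€445B.
Net: −299 + 0 + 445 = +€146 billion.

+€146 billion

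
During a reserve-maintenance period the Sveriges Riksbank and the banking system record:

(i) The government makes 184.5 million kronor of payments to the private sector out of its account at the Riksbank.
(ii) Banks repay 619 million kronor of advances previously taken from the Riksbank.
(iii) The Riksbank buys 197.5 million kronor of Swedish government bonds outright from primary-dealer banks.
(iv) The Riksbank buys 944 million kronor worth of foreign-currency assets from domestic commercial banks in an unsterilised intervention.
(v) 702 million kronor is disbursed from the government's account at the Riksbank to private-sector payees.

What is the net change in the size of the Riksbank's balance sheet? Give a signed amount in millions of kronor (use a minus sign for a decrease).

+522.5 million

Riksbank balance sheet:
  Assets:      Securities +197.5M, Loans to banks −619M, Foreign assets +944M
  Liabilities: Bank reserves +1409M, Government deposits −886.5M
Change in total Riksbank assets = +522.5 million.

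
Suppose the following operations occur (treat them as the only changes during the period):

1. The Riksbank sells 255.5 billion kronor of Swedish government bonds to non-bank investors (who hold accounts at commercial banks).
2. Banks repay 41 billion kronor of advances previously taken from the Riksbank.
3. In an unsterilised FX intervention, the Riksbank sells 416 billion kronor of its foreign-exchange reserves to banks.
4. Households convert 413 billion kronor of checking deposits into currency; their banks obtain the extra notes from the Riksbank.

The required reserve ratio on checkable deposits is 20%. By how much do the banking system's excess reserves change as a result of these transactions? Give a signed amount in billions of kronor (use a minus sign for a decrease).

Asset sale (to non-banks) 255.5 billion kronor: reserves −255.5B, deposits −255.5B.
Discount-window repayment 41 billion kronor: reserves −41B, deposits 0.
FX sale 416 billion kronor: reserves −416B, deposits 0.
Currency withdrawal 413 billion kronor: reserves −413B, deposits −413B.
Totals: Δreserves = −1125.5B, Δdeposits = −668.5B.
Δrequired reserves = 20% × −668.5B = −133.7B.
Δexcess reserves = Δreserves − Δrequired = −1125.5B − (−133.7B) = -991.8 billion.

-991.8 billion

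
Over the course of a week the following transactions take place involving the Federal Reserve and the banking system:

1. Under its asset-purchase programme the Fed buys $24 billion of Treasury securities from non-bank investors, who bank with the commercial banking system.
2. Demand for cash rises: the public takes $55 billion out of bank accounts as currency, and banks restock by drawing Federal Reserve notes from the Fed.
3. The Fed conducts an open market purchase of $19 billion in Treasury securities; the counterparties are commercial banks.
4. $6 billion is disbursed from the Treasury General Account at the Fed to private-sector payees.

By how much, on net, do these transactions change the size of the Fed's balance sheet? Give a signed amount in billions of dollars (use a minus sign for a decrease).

Asset purchase (from non-banks) $24 billion: a Fed asset is acquired → +$24B.
Currency withdrawal $55 billion: only the composition of liabilities changes → 0.
OMO purchase (from banks) $19 billion: a Fed asset is acquired → +$19B.
Government spending $6 billion: only the composition of liabilities changes → 0.
Net: 24 + 0 + 19 + 0 = +$43 billion.

+$43 billion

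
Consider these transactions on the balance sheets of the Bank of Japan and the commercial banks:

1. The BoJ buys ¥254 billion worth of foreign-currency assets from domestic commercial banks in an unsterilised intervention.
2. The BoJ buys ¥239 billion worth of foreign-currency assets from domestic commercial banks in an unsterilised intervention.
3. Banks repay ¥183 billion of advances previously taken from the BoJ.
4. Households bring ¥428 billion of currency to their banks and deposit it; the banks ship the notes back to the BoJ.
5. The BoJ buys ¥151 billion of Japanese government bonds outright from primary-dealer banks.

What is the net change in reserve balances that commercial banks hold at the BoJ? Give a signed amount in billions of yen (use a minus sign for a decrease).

+¥889 billion

FX purchase ¥254 billion: the BoJ pays by crediting reserve accounts → +¥254B.
FX purchase ¥239 billion: the BoJ pays by crediting reserve accounts → +¥239B.
Discount-window repayment ¥183 billion: repayment is debited from reserves → −¥183B.
Currency deposit ¥428 billion: returned notes are swapped for reserve credit → +¥428B.
OMO purchase (from banks) ¥151 billion: the BoJ pays by crediting reserve accounts → +¥151B.
Net: 254 + 239 − 183 + 428 + 151 = +¥889 billion.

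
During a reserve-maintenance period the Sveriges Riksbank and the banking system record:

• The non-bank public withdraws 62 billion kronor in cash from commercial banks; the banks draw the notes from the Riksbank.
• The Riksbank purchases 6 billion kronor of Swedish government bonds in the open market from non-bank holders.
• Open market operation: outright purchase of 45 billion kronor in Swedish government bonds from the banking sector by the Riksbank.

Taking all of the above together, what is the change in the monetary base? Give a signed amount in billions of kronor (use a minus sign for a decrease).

+51 billion

Currency withdrawal 62 billion kronor: just a shift between currency and reserves — both are base money → 0.
Asset purchase (from non-banks) 6 billion kronor: Riksbank balance sheet expands → +6B.
OMO purchase (from banks) 45 billion kronor: Riksbank balance sheet expands → +45B.
Net: 0 + 6 + 45 = +51 billion.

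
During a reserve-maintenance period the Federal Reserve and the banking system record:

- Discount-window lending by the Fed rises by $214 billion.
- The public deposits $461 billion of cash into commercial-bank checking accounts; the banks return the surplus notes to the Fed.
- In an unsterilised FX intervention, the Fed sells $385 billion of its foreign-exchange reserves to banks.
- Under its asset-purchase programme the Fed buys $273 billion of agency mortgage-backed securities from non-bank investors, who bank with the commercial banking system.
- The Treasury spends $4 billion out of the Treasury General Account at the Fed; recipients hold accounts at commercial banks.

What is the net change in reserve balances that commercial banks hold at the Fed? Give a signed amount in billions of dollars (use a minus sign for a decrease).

+$567 billion

Discount-window loan $214 billion: the loan is credited to the bank's reserve account → +$214B.
Currency deposit $461 billion: returned notes are swapped for reserve credit → +$461B.
FX sale $385 billion: the buying banks pay out of their reserve balances → −$385B.
Asset purchase (from non-banks) $273 billion: the Fed pays by crediting reserve accounts → +$273B.
Government spending $4 billion: government payments flow into bank reserve accounts → +$4B.
Net: 214 + 461 − 385 + 273 + 4 = +$567 billion.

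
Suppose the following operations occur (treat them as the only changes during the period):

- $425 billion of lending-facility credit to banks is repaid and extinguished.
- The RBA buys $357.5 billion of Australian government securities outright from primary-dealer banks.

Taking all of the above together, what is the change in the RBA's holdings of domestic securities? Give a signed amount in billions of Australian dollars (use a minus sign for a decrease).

+$357.5 billion

Discount-window repayment $425 billion: the RBA's securities portfolio is untouched → 0.
OMO purchase (from banks) $357.5 billion: securities added to the RBA's portfolio → +$357.5B.
Net: 0 + 357.5 = +$357.5 billion.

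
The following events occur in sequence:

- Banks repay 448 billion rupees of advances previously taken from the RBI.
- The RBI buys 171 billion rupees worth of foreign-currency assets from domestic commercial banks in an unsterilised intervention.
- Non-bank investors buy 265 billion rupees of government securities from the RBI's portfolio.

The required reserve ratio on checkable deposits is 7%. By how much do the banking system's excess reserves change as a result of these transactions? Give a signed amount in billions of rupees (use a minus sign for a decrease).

Discount-window repayment 448 billion rupees: reserves −448B, deposits 0.
FX purchase 171 billion rupees: reserves +171B, deposits 0.
Asset sale (to non-banks) 265 billion rupees: reserves −265B, deposits −265B.
Totals: Δreserves = −542B, Δdeposits = −265B.
Δrequired reserves = 7% × −265B = −18.55B.
Δexcess reserves = Δreserves − Δrequired = −542B − (−18.55B) = -523.45 billion.

-523.45 billion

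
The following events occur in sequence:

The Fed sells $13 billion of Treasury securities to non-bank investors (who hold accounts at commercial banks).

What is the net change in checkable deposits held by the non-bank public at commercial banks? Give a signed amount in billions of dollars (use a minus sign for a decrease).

Asset sale (to non-banks) $13 billion: non-bank counterparties' bank balances fall → −$13B.

-$13 billion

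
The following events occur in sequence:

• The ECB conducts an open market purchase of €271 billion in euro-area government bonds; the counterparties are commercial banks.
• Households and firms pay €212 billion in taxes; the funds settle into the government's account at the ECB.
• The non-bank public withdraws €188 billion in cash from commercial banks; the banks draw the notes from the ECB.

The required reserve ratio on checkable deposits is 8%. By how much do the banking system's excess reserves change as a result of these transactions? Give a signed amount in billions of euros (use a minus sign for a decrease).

-€97 billion

OMO purchase (from banks) €271 billion: reserves +€271B, deposits 0.
Government account inflow €212 billion: reserves −€212B, deposits −€212B.
Currency withdrawal €188 billion: reserves −€188B, deposits −€188B.
Totals: Δreserves = −€129B, Δdeposits = −€400B.
Δrequired reserves = 8% × −€400B = −€32B.
Δexcess reserves = Δreserves − Δrequired = −€129B − (−€32B) = -€97 billion.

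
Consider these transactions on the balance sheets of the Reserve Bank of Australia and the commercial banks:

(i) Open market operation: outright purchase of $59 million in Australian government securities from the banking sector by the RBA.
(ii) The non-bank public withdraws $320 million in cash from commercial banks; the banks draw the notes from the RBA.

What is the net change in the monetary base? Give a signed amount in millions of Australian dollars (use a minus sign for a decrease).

RBA balance sheet:
  Assets:      Securities +$59M
  Liabilities: Bank reserves −$261M, Currency in circulation +$320M
Monetary base = currency + reserves: +$320M + (−$261M) = +$59 million.

+$59 million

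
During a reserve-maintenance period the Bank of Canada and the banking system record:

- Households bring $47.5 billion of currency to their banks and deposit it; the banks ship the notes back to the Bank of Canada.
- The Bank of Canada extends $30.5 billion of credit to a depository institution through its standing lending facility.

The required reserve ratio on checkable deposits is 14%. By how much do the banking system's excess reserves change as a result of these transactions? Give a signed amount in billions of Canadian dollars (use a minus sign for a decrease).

+$71.35 billion

Currency deposit $47.5 billion: reserves +$47.5B, deposits +$47.5B.
Discount-window loan $30.5 billion: reserves +$30.5B, deposits 0.
Totals: Δreserves = +$78B, Δdeposits = +$47.5B.
Δrequired reserves = 14% × +$47.5B = +$6.65B.
Δexcess reserves = Δreserves − Δrequired = +$78B − (+$6.65B) = +$71.35 billion.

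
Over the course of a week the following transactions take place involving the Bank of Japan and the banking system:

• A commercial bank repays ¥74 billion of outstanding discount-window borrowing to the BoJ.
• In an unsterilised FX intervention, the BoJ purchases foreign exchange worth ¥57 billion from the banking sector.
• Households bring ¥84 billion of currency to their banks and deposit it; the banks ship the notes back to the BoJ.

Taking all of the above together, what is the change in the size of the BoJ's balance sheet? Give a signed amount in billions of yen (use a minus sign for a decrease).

-¥17 billion

BoJ balance sheet:
  Assets:      Loans to banks −¥74B, Foreign assets +¥57B
  Liabilities: Bank reserves +¥67B, Currency in circulation −¥84B
Commercial banking system:
  Assets:      Reserves at CB +¥67B, Foreign assets −¥57B
  Liabilities: Checkable deposits +¥84B, Borrowings from CB −¥74B
Change in total BoJ assets = -¥17 billion.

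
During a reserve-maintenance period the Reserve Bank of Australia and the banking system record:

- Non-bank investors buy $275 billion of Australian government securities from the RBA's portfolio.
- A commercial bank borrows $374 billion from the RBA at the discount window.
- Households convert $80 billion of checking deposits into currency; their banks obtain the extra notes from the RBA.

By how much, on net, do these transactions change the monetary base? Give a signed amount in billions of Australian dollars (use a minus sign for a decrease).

+$99 billion

Asset sale (to non-banks) $275 billion: RBA balance sheet contracts → −$275B.
Discount-window loan $374 billion: RBA balance sheet expands → +$374B.
Currency withdrawal $80 billion: just a shift between currency and reserves — both are base money → 0.
Net: −275 + 374 + 0 = +$99 billion.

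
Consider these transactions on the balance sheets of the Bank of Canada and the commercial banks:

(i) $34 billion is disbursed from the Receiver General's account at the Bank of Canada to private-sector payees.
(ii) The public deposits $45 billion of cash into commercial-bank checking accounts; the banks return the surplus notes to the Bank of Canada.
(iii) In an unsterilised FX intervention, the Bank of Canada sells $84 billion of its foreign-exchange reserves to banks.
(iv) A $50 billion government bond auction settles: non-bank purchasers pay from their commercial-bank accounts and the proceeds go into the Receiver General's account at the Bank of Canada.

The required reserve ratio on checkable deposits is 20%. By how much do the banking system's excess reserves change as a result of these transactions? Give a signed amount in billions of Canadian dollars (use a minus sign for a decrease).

-$60.8 billion

Government spending $34 billion: reserves +$34B, deposits +$34B.
Currency deposit $45 billion: reserves +$45B, deposits +$45B.
FX sale $84 billion: reserves −$84B, deposits 0.
Government account inflow $50 billion: reserves −$50B, deposits −$50B.
Totals: Δreserves = −$55B, Δdeposits = +$29B.
Δrequired reserves = 20% × +$29B = +$5.8B.
Δexcess reserves = Δreserves − Δrequired = −$55B − (+$5.8B) = -$60.8 billion.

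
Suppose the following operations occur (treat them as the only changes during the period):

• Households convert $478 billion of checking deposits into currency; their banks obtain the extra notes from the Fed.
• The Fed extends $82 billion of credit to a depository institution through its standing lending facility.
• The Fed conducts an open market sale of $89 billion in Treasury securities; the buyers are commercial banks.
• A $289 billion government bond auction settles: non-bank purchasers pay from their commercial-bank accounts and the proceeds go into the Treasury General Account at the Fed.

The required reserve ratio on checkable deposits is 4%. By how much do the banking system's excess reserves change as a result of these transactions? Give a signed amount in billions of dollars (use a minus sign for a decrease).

Currency withdrawal $478 billion: reserves −$478B, deposits −$478B.
Discount-window loan $82 billion: reserves +$82B, deposits 0.
OMO sale (to banks) $89 billion: reserves −$89B, deposits 0.
Government account inflow $289 billion: reserves −$289B, deposits −$289B.
Totals: Δreserves = −$774B, Δdeposits = −$767B.
Δrequired reserves = 4% × −$767B = −$30.68B.
Δexcess reserves = Δreserves − Δrequired = −$774B − (−$30.68B) = -$743.32 billion.

-$743.32 billion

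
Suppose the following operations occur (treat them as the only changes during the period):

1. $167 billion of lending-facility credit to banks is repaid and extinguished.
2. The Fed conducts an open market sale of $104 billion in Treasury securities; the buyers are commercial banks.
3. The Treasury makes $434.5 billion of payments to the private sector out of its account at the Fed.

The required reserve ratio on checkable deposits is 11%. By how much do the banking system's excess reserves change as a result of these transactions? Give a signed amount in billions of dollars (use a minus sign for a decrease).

Discount-window repayment $167 billion: reserves −$167B, deposits 0.
OMO sale (to banks) $104 billion: reserves −$104B, deposits 0.
Government spending $434.5 billion: reserves +$434.5B, deposits +$434.5B.
Totals: Δreserves = +$163.5B, Δdeposits = +$434.5B.
Δrequired reserves = 11% × +$434.5B = +$47.795B.
Δexcess reserves = Δreserves − Δrequired = +$163.5B − (+$47.795B) = +$115.705 billion.

+$115.705 billion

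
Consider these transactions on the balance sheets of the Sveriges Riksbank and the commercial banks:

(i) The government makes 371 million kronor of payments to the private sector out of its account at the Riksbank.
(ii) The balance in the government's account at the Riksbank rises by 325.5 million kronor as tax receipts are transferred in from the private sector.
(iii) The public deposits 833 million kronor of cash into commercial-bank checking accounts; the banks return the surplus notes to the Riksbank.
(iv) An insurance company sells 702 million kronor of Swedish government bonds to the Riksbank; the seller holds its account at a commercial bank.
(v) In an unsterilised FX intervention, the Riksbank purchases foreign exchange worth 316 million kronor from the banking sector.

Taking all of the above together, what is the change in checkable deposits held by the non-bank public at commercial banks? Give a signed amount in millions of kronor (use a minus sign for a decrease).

+1580.5 million

Government spending 371 million kronor: non-bank counterparties' bank balances rise → +371M.
Government account inflow 325.5 million kronor: non-bank counterparties' bank balances fall → −325.5M.
Currency deposit 833 million kronor: non-bank counterparties' bank balances rise → +833M.
Asset purchase (from non-banks) 702 million kronor: non-bank counterparties' bank balances rise → +702M.
FX purchase 316 million kronor: the counterparty is a bank, so public deposits are unchanged → 0.
Net: 371 − 325.5 + 833 + 702 + 0 = +1580.5 million.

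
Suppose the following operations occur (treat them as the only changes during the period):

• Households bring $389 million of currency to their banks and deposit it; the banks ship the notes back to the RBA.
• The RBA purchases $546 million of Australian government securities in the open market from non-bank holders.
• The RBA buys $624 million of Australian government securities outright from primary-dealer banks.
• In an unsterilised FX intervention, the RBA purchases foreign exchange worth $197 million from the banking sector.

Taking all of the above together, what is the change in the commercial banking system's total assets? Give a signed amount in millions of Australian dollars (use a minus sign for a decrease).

+$935 million

RBA balance sheet:
  Assets:      Securities +$1170M, Foreign assets +$197M
  Liabilities: Bank reserves +$1756M, Currency in circulation −$389M
Commercial banking system:
  Assets:      Reserves at CB +$1756M, Securities −$624M, Foreign assets −$197M
  Liabilities: Checkable deposits +$935M
Change in total bank assets = +$935 million.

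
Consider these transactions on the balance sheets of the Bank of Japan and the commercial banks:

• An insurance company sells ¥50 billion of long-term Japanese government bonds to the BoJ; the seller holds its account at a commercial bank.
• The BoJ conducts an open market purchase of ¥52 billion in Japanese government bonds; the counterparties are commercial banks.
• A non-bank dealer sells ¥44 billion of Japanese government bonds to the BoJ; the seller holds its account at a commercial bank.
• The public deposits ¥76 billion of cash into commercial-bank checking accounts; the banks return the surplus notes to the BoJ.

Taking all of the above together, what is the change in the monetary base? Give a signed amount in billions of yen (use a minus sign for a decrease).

BoJ balance sheet:
  Assets:      Securities +¥146B
  Liabilities: Bank reserves +¥222B, Currency in circulation −¥76B
Monetary base = currency + reserves: −¥76B + (+¥222B) = +¥146 billion.

+¥146 billion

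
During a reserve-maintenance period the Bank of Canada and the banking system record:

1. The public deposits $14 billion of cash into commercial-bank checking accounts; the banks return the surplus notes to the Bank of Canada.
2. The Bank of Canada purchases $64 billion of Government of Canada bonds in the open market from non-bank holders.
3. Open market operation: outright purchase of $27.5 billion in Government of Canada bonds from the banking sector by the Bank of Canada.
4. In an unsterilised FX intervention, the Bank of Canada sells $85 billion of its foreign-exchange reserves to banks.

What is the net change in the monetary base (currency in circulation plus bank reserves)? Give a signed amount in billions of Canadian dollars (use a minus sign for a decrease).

Bank of Canada balance sheet:
  Assets:      Securities +$91.5B, Foreign assets −$85B
  Liabilities: Bank reserves +$20.5B, Currency in circulation −$14B
Commercial banking system:
  Assets:      Reserves at CB +$20.5B, Securities −$27.5B, Foreign assets +$85B
  Liabilities: Checkable deposits +$78B
Monetary base = currency + reserves: −$14B + (+$20.5B) = +$6.5 billion.

+$6.5 billion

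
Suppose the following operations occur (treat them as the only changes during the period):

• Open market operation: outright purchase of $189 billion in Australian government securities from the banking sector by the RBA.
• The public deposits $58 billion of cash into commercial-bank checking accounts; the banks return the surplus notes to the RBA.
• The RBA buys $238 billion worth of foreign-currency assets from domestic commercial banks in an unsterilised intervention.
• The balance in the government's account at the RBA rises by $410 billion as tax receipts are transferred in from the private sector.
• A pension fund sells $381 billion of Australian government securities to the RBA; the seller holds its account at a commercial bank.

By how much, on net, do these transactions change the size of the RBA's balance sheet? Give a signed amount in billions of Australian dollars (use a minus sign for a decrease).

OMO purchase (from banks) $189 billion: an RBA asset is acquired → +$189B.
Currency deposit $58 billion: only the composition of liabilities changes → 0.
FX purchase $238 billion: an RBA asset is acquired → +$238B.
Government account inflow $410 billion: only the composition of liabilities changes → 0.
Asset purchase (from non-banks) $381 billion: an RBA asset is acquired → +$381B.
Net: 189 + 0 + 238 + 0 + 381 = +$808 billion.

+$808 billion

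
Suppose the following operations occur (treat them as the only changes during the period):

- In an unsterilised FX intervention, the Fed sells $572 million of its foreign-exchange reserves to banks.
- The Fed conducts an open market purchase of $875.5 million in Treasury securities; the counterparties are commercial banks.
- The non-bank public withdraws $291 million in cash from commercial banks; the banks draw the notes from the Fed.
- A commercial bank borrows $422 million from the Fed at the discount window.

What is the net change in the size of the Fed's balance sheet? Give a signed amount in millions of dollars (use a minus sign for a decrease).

+$725.5 million

Fed balance sheet:
  Assets:      Securities +$875.5M, Loans to banks +$422M, Foreign assets −$572M
  Liabilities: Bank reserves +$434.5M, Currency in circulation +$291M
Commercial banking system:
  Assets:      Reserves at CB +$434.5M, Securities −$875.5M, Foreign assets +$572M
  Liabilities: Checkable deposits −$291M, Borrowings from CB +$422M
Change in total Fed assets = +$725.5 million.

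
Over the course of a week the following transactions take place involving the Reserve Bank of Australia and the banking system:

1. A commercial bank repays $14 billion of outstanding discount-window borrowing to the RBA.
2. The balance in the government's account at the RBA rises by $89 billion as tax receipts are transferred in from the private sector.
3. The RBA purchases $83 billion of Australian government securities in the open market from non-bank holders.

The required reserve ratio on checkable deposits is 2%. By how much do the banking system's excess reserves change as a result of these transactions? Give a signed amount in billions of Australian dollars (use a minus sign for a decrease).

-$19.88 billion

Discount-window repayment $14 billion: reserves −$14B, deposits 0.
Government account inflow $89 billion: reserves −$89B, deposits −$89B.
Asset purchase (from non-banks) $83 billion: reserves +$83B, deposits +$83B.
Totals: Δreserves = −$20B, Δdeposits = −$6B.
Δrequired reserves = 2% × −$6B = −$0.12B.
Δexcess reserves = Δreserves − Δrequired = −$20B − (−$0.12B) = -$19.88 billion.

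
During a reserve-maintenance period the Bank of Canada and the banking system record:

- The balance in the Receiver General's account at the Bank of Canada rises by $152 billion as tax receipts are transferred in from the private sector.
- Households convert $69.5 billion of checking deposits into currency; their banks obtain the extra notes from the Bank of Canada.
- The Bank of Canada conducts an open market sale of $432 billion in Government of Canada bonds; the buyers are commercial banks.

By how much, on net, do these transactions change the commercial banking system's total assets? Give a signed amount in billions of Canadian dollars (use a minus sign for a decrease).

Bank of Canada balance sheet:
  Assets:      Securities −$432B
  Liabilities: Bank reserves −$653.5B, Currency in circulation +$69.5B, Government deposits +$152B
Commercial banking system:
  Assets:      Reserves at CB −$653.5B, Securities +$432B
  Liabilities: Checkable deposits −$221.5B
Change in total bank assets = -$221.5 billion.

-$221.5 billion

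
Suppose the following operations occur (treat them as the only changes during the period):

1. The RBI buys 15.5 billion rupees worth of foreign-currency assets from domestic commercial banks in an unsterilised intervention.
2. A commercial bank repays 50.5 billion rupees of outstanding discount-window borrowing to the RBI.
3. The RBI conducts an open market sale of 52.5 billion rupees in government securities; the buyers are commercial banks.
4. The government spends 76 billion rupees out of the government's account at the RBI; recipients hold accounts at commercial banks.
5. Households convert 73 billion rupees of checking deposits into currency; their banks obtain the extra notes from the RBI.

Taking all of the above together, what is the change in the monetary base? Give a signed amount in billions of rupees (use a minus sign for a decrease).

RBI balance sheet:
  Assets:      Securities −52.5B, Loans to banks −50.5B, Foreign assets +15.5B
  Liabilities: Bank reserves −84.5B, Currency in circulation +73B, Government deposits −76B
Commercial banking system:
  Assets:      Reserves at CB −84.5B, Securities +52.5B, Foreign assets −15.5B
  Liabilities: Checkable deposits +3B, Borrowings from CB −50.5B
Monetary base = currency + reserves: +73B + (−84.5B) = -11.5 billion.

-11.5 billion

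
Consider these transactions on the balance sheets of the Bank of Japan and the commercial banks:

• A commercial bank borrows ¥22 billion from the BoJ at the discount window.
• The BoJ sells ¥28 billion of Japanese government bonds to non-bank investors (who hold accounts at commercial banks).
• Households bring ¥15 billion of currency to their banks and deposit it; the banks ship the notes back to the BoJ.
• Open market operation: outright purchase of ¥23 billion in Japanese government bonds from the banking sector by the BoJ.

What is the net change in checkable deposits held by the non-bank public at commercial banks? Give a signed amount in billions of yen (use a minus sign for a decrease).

BoJ balance sheet:
  Assets:      Securities −¥5B, Loans to banks +¥22B
  Liabilities: Bank reserves +¥32B, Currency in circulation −¥15B
Commercial banking system:
  Assets:      Reserves at CB +¥32B, Securities −¥23B
  Liabilities: Checkable deposits −¥13B, Borrowings from CB +¥22B
So the change in checkable deposits held by the non-bank public at commercial banks is -¥13 billion.

-¥13 billion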